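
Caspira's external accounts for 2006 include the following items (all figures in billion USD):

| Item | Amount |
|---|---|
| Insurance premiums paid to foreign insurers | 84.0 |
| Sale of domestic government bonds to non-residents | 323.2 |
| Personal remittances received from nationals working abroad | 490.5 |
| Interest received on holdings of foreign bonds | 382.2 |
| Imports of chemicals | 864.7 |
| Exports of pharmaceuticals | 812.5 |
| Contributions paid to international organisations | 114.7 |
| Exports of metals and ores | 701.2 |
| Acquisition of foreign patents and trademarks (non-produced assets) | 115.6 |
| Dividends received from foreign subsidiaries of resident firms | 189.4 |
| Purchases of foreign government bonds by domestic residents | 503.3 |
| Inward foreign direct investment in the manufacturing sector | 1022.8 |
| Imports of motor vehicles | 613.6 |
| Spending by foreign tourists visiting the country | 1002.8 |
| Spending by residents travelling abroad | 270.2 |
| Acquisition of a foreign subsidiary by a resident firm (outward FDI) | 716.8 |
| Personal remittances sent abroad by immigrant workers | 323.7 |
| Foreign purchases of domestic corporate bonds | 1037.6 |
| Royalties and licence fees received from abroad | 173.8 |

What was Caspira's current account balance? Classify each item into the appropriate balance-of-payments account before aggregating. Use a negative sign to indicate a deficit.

Goods: 701.2 - 613.6 - 864.7 + 812.5 = 35.4
Services: -270.2 + 1002.8 - 84.0 + 173.8 = 822.4
Primary income: 382.2 + 189.4 = 571.6
Secondary income: -323.7 + 490.5 - 114.7 = 52.1
Current account = 35.4 + 822.4 + 571.6 + 52.1 = 1481.5
(Excluded from the current account — financial account: sale of domestic government bonds to non-residents 323.2, purchases of foreign government bonds by domestic residents 503.3, inward foreign direct investment in the manufacturing sector 1022.8, acquisition of a foreign subsidiary by a resident firm (outward FDI) 716.8, foreign purchases of domestic corporate bonds 1037.6; capital account: acquisition of foreign patents and trademarks (non-produced assets) 115.6.)

1481.5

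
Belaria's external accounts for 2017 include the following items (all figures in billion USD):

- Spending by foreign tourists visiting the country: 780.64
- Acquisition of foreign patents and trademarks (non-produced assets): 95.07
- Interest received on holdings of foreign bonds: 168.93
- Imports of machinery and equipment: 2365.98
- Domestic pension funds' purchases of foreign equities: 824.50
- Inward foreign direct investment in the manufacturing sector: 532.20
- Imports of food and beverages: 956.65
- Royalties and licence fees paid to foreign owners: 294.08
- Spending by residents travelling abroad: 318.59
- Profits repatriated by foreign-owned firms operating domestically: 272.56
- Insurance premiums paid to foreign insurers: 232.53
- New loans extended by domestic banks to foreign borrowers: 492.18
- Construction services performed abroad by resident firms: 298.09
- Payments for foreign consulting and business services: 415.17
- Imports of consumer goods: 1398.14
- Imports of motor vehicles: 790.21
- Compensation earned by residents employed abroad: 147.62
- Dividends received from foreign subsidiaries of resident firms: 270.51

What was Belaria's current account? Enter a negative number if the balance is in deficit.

-5378.12

Goods: -1398.14 - 790.21 - 2365.98 - 956.65 = -5510.98
Services: -232.53 - 294.08 - 318.59 - 415.17 + 780.64 + 298.09 = -181.64
Primary income: -272.56 + 168.93 + 270.51 + 147.62 = 314.50
Current account = (-5510.98) + (-181.64) + 314.50 = -5378.12
(Excluded from the current account — capital account: acquisition of foreign patents and trademarks (non-produced assets) 95.07; financial account: domestic pension funds' purchases of foreign equities 824.50, inward foreign direct investment in the manufacturing sector 532.20, new loans extended by domestic banks to foreign borrowers 492.18.)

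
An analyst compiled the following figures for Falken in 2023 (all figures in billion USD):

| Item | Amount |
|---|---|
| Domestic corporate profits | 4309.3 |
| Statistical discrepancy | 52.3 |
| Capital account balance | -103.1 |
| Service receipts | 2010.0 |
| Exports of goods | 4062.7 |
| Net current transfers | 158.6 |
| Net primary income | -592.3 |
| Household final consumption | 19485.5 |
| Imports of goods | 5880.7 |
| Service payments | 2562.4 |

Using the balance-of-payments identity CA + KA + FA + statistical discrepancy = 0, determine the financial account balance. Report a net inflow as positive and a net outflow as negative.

2854.9

Goods balance = 4062.7 - 5880.7 = -1818.0
Services balance = 2010.0 - 2562.4 = -552.4
Trade balance (goods + services) = -1818.0 + (-552.4) = -2370.4
Net primary income = -592.3
Net secondary income = 158.6
Current account = -2370.4 + (-592.3) + 158.6 = -2804.1
Financial account = -(-2804.1 + (-103.1) + 52.3) = 2854.9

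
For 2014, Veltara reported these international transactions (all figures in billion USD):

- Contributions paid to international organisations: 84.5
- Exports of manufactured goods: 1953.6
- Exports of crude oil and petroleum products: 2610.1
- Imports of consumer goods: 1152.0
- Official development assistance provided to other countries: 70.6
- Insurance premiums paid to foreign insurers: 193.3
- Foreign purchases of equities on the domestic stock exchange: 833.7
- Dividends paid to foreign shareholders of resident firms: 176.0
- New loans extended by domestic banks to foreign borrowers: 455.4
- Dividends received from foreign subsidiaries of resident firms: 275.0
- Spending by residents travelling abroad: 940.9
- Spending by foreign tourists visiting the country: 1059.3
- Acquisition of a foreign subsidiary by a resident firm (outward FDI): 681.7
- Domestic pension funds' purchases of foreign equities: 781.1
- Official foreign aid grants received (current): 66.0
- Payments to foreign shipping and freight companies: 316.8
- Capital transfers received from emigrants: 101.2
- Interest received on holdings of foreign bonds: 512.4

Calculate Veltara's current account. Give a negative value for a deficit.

3542.3

Goods: 1953.6 - 1152.0 + 2610.1 = 3411.7
Services: -940.9 - 193.3 - 316.8 + 1059.3 = -391.7
Primary income: -176.0 + 512.4 + 275.0 = 611.4
Secondary income: -84.5 - 70.6 + 66.0 = -89.1
Current account = 3411.7 + (-391.7) + 611.4 + (-89.1) = 3542.3
(Excluded from the current account — financial account: foreign purchases of equities on the domestic stock exchange 833.7, new loans extended by domestic banks to foreign borrowers 455.4, acquisition of a foreign subsidiary by a resident firm (outward FDI) 681.7, domestic pension funds' purchases of foreign equities 781.1; capital account: capital transfers received from emigrants 101.2.)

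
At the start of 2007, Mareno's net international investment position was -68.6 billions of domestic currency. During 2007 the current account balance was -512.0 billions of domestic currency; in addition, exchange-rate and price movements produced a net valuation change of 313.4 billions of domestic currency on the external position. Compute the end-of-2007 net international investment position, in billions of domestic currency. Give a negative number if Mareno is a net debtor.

-267.2

Change in NIIP = current account + net valuation change = -512.0 + 313.4 = -198.6
End-of-year NIIP = -68.6 + (-198.6) = -267.2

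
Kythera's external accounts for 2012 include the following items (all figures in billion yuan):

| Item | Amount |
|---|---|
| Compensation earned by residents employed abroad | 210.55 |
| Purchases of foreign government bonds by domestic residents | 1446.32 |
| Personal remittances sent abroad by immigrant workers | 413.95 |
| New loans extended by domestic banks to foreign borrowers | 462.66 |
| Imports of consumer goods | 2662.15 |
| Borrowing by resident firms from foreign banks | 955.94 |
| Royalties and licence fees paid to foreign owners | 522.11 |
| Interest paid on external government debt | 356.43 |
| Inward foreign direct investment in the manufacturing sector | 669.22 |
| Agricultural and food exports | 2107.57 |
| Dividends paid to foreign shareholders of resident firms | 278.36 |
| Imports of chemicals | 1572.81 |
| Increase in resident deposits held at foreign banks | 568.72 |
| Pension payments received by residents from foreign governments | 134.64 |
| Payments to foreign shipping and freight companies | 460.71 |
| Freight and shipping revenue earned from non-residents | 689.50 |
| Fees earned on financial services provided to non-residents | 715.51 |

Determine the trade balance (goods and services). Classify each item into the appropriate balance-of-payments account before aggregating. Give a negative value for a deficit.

-1705.20

Goods: -2662.15 + 2107.57 - 1572.81 = -2127.39
Services: 689.50 - 460.71 - 522.11 + 715.51 = 422.19
Trade balance = -2127.39 + 422.19 = -1705.20
(Excluded from the trade balance — primary income: compensation earned by residents employed abroad 210.55, interest paid on external government debt 356.43, dividends paid to foreign shareholders of resident firms 278.36; financial account: purchases of foreign government bonds by domestic residents 1446.32, new loans extended by domestic banks to foreign borrowers 462.66, borrowing by resident firms from foreign banks 955.94, inward foreign direct investment in the manufacturing sector 669.22, increase in resident deposits held at foreign banks 568.72; secondary income: personal remittances sent abroad by immigrant workers 413.95, pension payments received by residents from foreign governments 134.64.)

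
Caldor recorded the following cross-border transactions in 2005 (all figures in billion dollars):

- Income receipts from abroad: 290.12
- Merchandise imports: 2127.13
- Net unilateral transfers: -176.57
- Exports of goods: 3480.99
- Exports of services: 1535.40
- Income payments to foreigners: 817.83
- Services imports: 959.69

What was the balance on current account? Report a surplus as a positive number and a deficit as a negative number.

Goods balance = 3480.99 - 2127.13 = 1353.86
Services balance = 1535.40 - 959.69 = 575.71
Trade balance (goods + services) = 1353.86 + 575.71 = 1929.57
Net primary income = 290.12 - 817.83 = -527.71
Net secondary income = -176.57
Current account = 1929.57 + (-527.71) + (-176.57) = 1225.29

1225.29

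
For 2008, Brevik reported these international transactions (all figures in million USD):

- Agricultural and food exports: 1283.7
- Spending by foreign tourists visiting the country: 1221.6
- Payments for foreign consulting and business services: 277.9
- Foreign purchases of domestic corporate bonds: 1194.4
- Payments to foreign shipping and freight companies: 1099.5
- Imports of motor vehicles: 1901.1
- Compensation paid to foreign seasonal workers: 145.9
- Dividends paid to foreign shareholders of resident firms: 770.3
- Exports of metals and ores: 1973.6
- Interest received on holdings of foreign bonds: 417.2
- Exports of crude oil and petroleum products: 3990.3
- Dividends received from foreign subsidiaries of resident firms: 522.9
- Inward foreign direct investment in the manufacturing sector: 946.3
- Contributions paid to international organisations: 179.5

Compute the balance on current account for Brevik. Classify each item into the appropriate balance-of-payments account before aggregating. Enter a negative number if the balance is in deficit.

5035.1

Goods: 1283.7 - 1901.1 + 3990.3 + 1973.6 = 5346.5
Services: -1099.5 - 277.9 + 1221.6 = -155.8
Primary income: -145.9 + 417.2 - 770.3 + 522.9 = 23.9
Secondary income: -179.5
Current account = 5346.5 + (-155.8) + 23.9 + (-179.5) = 5035.1
(Excluded from the current account — financial account: foreign purchases of domestic corporate bonds 1194.4, inward foreign direct investment in the manufacturing sector 946.3.)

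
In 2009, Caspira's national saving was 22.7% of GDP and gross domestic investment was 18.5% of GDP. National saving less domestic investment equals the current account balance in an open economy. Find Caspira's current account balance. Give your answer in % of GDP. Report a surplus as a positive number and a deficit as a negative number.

4.2

CA = S - I = 22.7 - 18.5 = 4.2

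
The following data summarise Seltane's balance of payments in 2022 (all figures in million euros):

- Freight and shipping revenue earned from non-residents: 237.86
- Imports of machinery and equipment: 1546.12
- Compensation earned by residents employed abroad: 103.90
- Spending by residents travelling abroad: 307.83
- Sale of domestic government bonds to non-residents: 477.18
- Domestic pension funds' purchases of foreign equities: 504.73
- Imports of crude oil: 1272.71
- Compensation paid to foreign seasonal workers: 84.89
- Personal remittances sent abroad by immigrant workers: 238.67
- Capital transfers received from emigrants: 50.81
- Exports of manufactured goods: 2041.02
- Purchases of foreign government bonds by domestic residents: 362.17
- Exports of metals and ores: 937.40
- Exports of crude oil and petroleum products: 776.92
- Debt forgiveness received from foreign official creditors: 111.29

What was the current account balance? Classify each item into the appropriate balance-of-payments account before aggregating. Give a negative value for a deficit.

Goods: -1272.71 + 776.92 + 937.40 - 1546.12 + 2041.02 = 936.51
Services: -307.83 + 237.86 = -69.97
Primary income: -84.89 + 103.90 = 19.01
Secondary income: -238.67
Current account = 936.51 + (-69.97) + 19.01 + (-238.67) = 646.88
(Excluded from the current account — financial account: sale of domestic government bonds to non-residents 477.18, domestic pension funds' purchases of foreign equities 504.73, purchases of foreign government bonds by domestic residents 362.17; capital account: capital transfers received from emigrants 50.81, debt forgiveness received from foreign official creditors 111.29.)

646.88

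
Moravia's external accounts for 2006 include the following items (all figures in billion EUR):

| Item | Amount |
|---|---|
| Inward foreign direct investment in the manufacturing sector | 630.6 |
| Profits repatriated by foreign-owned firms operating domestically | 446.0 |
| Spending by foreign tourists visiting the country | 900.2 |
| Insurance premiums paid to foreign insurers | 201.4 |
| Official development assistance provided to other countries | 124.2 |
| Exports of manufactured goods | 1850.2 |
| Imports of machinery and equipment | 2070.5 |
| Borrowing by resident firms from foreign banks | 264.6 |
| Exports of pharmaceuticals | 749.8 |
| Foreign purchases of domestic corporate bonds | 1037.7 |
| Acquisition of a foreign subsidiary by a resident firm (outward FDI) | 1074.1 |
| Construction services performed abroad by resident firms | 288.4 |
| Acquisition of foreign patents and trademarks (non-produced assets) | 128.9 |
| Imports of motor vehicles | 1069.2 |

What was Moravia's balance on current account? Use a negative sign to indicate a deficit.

Goods: -1069.2 - 2070.5 + 1850.2 + 749.8 = -539.7
Services: 900.2 - 201.4 + 288.4 = 987.2
Primary income: -446.0
Secondary income: -124.2
Current account = (-539.7) + 987.2 + (-446.0) + (-124.2) = -122.7
(Excluded from the current account — financial account: inward foreign direct investment in the manufacturing sector 630.6, borrowing by resident firms from foreign banks 264.6, foreign purchases of domestic corporate bonds 1037.7, acquisition of a foreign subsidiary by a resident firm (outward FDI) 1074.1; capital account: acquisition of foreign patents and trademarks (non-produced assets) 128.9.)

-122.7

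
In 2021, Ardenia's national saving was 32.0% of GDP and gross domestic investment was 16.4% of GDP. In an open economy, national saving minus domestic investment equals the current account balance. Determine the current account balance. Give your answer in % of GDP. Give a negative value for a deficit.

S - I = CA (net lending to the rest of the world).
CA = S - I = 32.0 - 16.4 = 15.6

15.6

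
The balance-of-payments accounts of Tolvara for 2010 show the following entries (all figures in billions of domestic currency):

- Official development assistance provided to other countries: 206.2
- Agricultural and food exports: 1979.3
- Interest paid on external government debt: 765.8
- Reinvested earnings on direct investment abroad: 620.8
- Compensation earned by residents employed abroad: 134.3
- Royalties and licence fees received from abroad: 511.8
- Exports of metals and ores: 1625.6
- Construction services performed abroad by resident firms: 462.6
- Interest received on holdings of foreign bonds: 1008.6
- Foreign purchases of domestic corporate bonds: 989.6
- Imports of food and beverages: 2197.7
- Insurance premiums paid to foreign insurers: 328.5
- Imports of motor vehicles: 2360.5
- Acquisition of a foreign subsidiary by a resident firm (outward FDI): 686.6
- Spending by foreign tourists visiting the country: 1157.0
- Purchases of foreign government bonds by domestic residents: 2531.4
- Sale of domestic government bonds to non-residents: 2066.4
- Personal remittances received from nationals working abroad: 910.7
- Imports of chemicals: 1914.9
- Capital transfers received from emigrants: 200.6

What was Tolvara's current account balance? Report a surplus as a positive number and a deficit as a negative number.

637.1

Goods: 1625.6 - 2360.5 - 2197.7 + 1979.3 - 1914.9 = -2868.2
Services: 462.6 + 511.8 + 1157.0 - 328.5 = 1802.9
Primary income: 1008.6 - 765.8 + 134.3 + 620.8 = 997.9
Secondary income: 910.7 - 206.2 = 704.5
Current account = (-2868.2) + 1802.9 + 997.9 + 704.5 = 637.1
(Excluded from the current account — financial account: foreign purchases of domestic corporate bonds 989.6, acquisition of a foreign subsidiary by a resident firm (outward FDI) 686.6, purchases of foreign government bonds by domestic residents 2531.4, sale of domestic government bonds to non-residents 2066.4; capital account: capital transfers received from emigrants 200.6.)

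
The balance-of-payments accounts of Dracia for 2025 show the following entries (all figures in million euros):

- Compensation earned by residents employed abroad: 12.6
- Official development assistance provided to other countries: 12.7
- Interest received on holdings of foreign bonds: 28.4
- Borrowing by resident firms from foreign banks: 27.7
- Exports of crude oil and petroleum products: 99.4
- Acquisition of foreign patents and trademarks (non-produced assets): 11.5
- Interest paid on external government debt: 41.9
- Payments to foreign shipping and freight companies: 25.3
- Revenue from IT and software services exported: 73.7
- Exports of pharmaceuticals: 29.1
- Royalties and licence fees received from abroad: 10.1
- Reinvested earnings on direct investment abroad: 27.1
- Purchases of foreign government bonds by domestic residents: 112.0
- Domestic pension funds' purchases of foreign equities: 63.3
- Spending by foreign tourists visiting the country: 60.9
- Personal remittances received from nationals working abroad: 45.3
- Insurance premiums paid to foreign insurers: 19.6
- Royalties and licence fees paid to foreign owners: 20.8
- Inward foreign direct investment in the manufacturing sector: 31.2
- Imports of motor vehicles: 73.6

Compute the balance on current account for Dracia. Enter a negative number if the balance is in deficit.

Goods: -73.6 + 29.1 + 99.4 = 54.9
Services: 10.1 + 73.7 + 60.9 - 20.8 - 19.6 - 25.3 = 79.0
Primary income: 12.6 + 28.4 - 41.9 + 27.1 = 26.2
Secondary income: 45.3 - 12.7 = 32.6
Current account = 54.9 + 79.0 + 26.2 + 32.6 = 192.7
(Excluded from the current account — financial account: borrowing by resident firms from foreign banks 27.7, purchases of foreign government bonds by domestic residents 112.0, domestic pension funds' purchases of foreign equities 63.3, inward foreign direct investment in the manufacturing sector 31.2; capital account: acquisition of foreign patents and trademarks (non-produced assets) 11.5.)

192.7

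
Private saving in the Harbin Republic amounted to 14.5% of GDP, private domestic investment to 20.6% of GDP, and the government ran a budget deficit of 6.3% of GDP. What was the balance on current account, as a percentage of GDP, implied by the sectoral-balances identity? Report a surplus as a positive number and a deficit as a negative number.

-12.4

By the sectoral-balances identity, CA = (S_private - I) + (T - G).
Private balance = 14.5 - 20.6 = -6.1
Government balance (T - G) = -6.3
CA = -6.1 + (-6.3) = -12.4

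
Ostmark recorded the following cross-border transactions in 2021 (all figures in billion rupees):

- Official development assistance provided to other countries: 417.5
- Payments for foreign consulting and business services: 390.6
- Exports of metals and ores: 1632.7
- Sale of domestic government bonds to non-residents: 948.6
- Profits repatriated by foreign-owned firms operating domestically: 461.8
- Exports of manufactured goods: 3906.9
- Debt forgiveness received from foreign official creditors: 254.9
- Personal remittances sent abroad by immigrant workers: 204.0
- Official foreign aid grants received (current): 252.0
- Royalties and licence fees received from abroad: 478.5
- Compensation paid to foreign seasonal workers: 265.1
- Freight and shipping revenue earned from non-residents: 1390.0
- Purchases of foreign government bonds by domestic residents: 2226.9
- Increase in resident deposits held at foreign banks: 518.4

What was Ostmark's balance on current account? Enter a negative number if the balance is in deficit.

5921.1

Goods: 1632.7 + 3906.9 = 5539.6
Services: -390.6 + 478.5 + 1390.0 = 1477.9
Primary income: -461.8 - 265.1 = -726.9
Secondary income: -204.0 + 252.0 - 417.5 = -369.5
Current account = 5539.6 + 1477.9 + (-726.9) + (-369.5) = 5921.1
(Excluded from the current account — financial account: sale of domestic government bonds to non-residents 948.6, purchases of foreign government bonds by domestic residents 2226.9, increase in resident deposits held at foreign banks 518.4; capital account: debt forgiveness received from foreign official creditors 254.9.)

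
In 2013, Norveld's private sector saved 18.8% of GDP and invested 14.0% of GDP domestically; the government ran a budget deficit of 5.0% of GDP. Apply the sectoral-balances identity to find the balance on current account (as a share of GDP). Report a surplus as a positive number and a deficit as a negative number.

-0.2

By the sectoral-balances identity, CA = (S_private - I) + (T - G).
Private balance = 18.8 - 14.0 = 4.8
Government balance (T - G) = -5.0
CA = 4.8 + (-5.0) = -0.2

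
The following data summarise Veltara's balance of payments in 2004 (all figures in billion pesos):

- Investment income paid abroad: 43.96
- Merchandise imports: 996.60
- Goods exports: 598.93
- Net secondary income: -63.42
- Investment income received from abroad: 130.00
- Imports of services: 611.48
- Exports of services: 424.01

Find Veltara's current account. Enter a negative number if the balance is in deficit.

-562.52

Goods balance = 598.93 - 996.60 = -397.67
Services balance = 424.01 - 611.48 = -187.47
Trade balance (goods + services) = -397.67 + (-187.47) = -585.14
Net primary income = 130.00 - 43.96 = 86.04
Net secondary income = -63.42
Current account = -585.14 + 86.04 + (-63.42) = -562.52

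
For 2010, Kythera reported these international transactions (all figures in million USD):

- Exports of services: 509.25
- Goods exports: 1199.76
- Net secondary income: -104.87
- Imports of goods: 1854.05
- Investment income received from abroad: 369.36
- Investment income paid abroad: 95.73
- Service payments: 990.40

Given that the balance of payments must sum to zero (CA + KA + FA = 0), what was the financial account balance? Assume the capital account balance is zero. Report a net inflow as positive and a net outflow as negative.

Goods balance = 1199.76 - 1854.05 = -654.29
Services balance = 509.25 - 990.40 = -481.15
Trade balance (goods + services) = -654.29 + (-481.15) = -1135.44
Net primary income = 369.36 - 95.73 = 273.63
Net secondary income = -104.87
Current account = -1135.44 + 273.63 + (-104.87) = -966.68
Financial account = -(-966.68) = 966.68

966.68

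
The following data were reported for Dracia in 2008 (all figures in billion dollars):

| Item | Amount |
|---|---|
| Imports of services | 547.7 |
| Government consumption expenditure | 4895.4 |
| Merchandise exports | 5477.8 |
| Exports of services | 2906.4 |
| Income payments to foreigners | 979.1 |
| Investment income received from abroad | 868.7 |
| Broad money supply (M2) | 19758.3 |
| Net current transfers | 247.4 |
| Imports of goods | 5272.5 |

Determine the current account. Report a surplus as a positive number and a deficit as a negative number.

Goods balance = 5477.8 - 5272.5 = 205.3
Services balance = 2906.4 - 547.7 = 2358.7
Trade balance (goods + services) = 205.3 + 2358.7 = 2564.0
Net primary income = 868.7 - 979.1 = -110.4
Net secondary income = 247.4
Current account = 2564.0 + (-110.4) + 247.4 = 2701.0

2701.0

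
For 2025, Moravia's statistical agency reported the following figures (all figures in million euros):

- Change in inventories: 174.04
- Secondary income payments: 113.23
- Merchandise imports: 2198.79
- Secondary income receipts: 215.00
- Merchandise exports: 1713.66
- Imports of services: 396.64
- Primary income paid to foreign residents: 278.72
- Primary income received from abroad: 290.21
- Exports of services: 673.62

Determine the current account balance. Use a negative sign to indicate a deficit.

-94.89

Goods balance = 1713.66 - 2198.79 = -485.13
Services balance = 673.62 - 396.64 = 276.98
Trade balance (goods + services) = -485.13 + 276.98 = -208.15
Net primary income = 290.21 - 278.72 = 11.49
Net secondary income = 215.00 - 113.23 = 101.77
Current account = -208.15 + 11.49 + 101.77 = -94.89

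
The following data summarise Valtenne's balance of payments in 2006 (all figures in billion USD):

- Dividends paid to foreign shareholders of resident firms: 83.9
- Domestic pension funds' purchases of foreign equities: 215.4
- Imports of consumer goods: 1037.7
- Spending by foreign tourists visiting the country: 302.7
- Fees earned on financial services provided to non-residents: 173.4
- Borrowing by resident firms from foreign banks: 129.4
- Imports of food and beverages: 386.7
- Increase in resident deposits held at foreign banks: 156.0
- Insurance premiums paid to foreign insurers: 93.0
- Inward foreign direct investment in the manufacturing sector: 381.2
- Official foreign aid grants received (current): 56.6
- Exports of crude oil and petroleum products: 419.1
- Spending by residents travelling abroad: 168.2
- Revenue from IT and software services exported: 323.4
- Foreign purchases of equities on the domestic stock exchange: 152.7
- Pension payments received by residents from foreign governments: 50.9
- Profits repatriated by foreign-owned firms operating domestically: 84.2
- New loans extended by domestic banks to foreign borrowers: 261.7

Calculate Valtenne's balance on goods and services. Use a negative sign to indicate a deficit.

Goods: -1037.7 + 419.1 - 386.7 = -1005.3
Services: -168.2 + 173.4 + 302.7 - 93.0 + 323.4 = 538.3
Trade balance = -1005.3 + 538.3 = -467.0
(Excluded from the trade balance — primary income: dividends paid to foreign shareholders of resident firms 83.9, profits repatriated by foreign-owned firms operating domestically 84.2; financial account: domestic pension funds' purchases of foreign equities 215.4, borrowing by resident firms from foreign banks 129.4, increase in resident deposits held at foreign banks 156.0, inward foreign direct investment in the manufacturing sector 381.2, foreign purchases of equities on the domestic stock exchange 152.7, new loans extended by domestic banks to foreign borrowers 261.7; secondary income: official foreign aid grants received (current) 56.6, pension payments received by residents from foreign governments 50.9.)

-467.0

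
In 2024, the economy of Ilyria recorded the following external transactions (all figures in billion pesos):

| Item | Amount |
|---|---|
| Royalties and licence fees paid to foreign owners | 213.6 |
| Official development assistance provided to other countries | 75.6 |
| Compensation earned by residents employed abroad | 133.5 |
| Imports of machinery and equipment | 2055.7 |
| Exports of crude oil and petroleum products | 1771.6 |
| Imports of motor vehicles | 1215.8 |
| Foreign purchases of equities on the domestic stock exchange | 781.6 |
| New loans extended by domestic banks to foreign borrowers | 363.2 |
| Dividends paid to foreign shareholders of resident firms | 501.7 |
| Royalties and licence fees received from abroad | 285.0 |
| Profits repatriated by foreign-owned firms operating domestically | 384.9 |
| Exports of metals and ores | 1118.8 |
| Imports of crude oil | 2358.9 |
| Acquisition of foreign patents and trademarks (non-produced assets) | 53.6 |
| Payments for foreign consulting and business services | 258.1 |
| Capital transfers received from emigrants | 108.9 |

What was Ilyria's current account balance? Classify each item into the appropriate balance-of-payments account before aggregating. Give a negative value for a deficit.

Goods: -2055.7 - 2358.9 + 1771.6 - 1215.8 + 1118.8 = -2740.0
Services: -258.1 - 213.6 + 285.0 = -186.7
Primary income: 133.5 - 384.9 - 501.7 = -753.1
Secondary income: -75.6
Current account = (-2740.0) + (-186.7) + (-753.1) + (-75.6) = -3755.4
(Excluded from the current account — financial account: foreign purchases of equities on the domestic stock exchange 781.6, new loans extended by domestic banks to foreign borrowers 363.2; capital account: acquisition of foreign patents and trademarks (non-produced assets) 53.6, capital transfers received from emigrants 108.9.)

-3755.4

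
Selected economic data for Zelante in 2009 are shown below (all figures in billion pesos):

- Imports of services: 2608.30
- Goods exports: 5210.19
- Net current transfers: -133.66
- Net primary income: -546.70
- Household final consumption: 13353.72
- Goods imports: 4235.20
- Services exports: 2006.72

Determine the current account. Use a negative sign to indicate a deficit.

Goods balance = 5210.19 - 4235.20 = 974.99
Services balance = 2006.72 - 2608.30 = -601.58
Trade balance (goods + services) = 974.99 + (-601.58) = 373.41
Net primary income = -546.70
Net secondary income = -133.66
Current account = 373.41 + (-546.70) + (-133.66) = -306.95

-306.95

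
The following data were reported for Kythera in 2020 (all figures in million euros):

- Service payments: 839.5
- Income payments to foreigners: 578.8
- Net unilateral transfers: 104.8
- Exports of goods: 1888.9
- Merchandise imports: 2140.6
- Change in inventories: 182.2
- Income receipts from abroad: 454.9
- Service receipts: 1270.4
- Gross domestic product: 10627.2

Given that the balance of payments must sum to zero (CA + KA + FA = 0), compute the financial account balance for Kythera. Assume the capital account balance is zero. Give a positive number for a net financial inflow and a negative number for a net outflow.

Goods balance = 1888.9 - 2140.6 = -251.7
Services balance = 1270.4 - 839.5 = 430.9
Trade balance (goods + services) = -251.7 + 430.9 = 179.2
Net primary income = 454.9 - 578.8 = -123.9
Net secondary income = 104.8
Current account = 179.2 + (-123.9) + 104.8 = 160.1
Financial account = -(160.1) = -160.1

-160.1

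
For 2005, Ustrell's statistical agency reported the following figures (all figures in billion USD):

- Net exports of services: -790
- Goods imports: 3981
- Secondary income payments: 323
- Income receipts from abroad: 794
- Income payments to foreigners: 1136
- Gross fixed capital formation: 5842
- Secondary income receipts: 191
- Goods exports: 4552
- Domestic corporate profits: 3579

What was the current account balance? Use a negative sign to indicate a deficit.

Goods balance = 4552 - 3981 = 571
Services balance = -790
Trade balance (goods + services) = 571 + (-790) = -219
Net primary income = 794 - 1136 = -342
Net secondary income = 191 - 323 = -132
Current account = -219 + (-342) + (-132) = -693

-693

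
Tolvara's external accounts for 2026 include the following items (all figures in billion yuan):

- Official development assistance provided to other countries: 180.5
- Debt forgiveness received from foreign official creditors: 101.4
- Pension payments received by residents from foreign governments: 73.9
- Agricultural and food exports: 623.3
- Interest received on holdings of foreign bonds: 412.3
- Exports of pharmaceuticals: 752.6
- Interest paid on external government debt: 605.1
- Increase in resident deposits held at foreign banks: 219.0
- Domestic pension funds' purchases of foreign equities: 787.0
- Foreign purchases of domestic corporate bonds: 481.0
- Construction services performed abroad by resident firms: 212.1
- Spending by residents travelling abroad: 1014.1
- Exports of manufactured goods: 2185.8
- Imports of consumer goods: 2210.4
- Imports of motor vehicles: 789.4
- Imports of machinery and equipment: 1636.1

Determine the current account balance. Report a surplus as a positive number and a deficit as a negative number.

Goods: -789.4 + 623.3 + 2185.8 - 2210.4 + 752.6 - 1636.1 = -1074.2
Services: -1014.1 + 212.1 = -802.0
Primary income: -605.1 + 412.3 = -192.8
Secondary income: 73.9 - 180.5 = -106.6
Current account = (-1074.2) + (-802.0) + (-192.8) + (-106.6) = -2175.6
(Excluded from the current account — capital account: debt forgiveness received from foreign official creditors 101.4; financial account: increase in resident deposits held at foreign banks 219.0, domestic pension funds' purchases of foreign equities 787.0, foreign purchases of domestic corporate bonds 481.0.)

-2175.6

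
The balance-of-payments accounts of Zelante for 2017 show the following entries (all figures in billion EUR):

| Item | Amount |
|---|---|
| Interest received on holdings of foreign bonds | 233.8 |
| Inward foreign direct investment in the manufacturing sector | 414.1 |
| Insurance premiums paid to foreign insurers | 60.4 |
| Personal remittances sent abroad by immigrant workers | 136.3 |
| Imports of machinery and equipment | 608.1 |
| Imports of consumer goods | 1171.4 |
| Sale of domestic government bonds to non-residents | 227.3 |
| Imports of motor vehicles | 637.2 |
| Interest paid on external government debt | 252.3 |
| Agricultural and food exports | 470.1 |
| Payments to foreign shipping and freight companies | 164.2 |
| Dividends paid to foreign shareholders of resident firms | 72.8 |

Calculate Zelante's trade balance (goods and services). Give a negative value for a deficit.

Goods: 470.1 - 1171.4 - 608.1 - 637.2 = -1946.6
Services: -60.4 - 164.2 = -224.6
Trade balance = -1946.6 + (-224.6) = -2171.2
(Excluded from the trade balance — primary income: interest received on holdings of foreign bonds 233.8, interest paid on external government debt 252.3, dividends paid to foreign shareholders of resident firms 72.8; financial account: inward foreign direct investment in the manufacturing sector 414.1, sale of domestic government bonds to non-residents 227.3; secondary income: personal remittances sent abroad by immigrant workers 136.3.)

-2171.2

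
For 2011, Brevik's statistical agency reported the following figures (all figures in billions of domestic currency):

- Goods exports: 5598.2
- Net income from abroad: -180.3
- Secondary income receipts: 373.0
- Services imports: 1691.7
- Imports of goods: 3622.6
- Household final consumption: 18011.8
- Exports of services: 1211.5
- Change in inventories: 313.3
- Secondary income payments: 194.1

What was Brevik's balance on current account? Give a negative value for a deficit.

1494.0

Goods balance = 5598.2 - 3622.6 = 1975.6
Services balance = 1211.5 - 1691.7 = -480.2
Trade balance (goods + services) = 1975.6 + (-480.2) = 1495.4
Net primary income = -180.3
Net secondary income = 373.0 - 194.1 = 178.9
Current account = 1495.4 + (-180.3) + 178.9 = 1494.0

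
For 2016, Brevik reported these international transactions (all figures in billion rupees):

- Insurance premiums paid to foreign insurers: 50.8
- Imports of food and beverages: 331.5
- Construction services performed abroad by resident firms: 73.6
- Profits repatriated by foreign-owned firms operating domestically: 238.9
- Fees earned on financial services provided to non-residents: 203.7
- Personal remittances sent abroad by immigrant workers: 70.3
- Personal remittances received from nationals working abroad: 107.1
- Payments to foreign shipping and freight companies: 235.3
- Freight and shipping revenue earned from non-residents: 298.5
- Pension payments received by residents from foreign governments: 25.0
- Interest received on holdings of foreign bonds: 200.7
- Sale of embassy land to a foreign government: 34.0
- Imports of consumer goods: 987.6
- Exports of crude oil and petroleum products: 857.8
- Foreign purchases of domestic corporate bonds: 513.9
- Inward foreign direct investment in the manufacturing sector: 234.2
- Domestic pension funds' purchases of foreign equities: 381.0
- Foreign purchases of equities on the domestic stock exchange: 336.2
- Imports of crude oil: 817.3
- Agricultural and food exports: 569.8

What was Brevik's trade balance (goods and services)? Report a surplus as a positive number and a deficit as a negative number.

Goods: -987.6 - 817.3 + 569.8 + 857.8 - 331.5 = -708.8
Services: 298.5 + 203.7 - 50.8 - 235.3 + 73.6 = 289.7
Trade balance = -708.8 + 289.7 = -419.1
(Excluded from the trade balance — primary income: profits repatriated by foreign-owned firms operating domestically 238.9, interest received on holdings of foreign bonds 200.7; secondary income: personal remittances sent abroad by immigrant workers 70.3, personal remittances received from nationals working abroad 107.1, pension payments received by residents from foreign governments 25.0; capital account: sale of embassy land to a foreign government 34.0; financial account: foreign purchases of domestic corporate bonds 513.9, inward foreign direct investment in the manufacturing sector 234.2, domestic pension funds' purchases of foreign equities 381.0, foreign purchases of equities on the domestic stock exchange 336.2.)

-419.1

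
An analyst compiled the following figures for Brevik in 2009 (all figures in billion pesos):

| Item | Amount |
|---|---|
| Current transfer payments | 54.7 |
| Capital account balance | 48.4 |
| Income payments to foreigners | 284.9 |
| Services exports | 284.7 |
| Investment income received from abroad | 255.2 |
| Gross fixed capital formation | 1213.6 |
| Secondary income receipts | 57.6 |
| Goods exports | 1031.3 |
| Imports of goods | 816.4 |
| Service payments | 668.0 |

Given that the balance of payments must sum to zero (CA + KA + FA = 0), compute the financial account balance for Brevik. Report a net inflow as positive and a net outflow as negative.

146.8

Goods balance = 1031.3 - 816.4 = 214.9
Services balance = 284.7 - 668.0 = -383.3
Trade balance (goods + services) = 214.9 + (-383.3) = -168.4
Net primary income = 255.2 - 284.9 = -29.7
Net secondary income = 57.6 - 54.7 = 2.9
Current account = -168.4 + (-29.7) + 2.9 = -195.2
Financial account = -(-195.2 + 48.4) = 146.8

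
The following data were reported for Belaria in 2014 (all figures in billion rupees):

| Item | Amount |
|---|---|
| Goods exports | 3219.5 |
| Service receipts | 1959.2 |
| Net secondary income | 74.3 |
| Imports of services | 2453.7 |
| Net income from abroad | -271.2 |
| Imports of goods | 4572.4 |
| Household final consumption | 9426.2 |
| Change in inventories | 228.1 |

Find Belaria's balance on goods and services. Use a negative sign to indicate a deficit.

-1847.4

Goods balance = 3219.5 - 4572.4 = -1352.9
Services balance = 1959.2 - 2453.7 = -494.5
Trade balance (goods + services) = -1352.9 + (-494.5) = -1847.4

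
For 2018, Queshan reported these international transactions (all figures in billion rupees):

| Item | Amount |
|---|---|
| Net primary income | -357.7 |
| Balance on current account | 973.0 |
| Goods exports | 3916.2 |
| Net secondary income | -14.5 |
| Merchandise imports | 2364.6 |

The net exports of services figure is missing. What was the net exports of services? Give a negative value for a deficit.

Current account = goods balance + services balance + net primary income + net secondary income
Sum of the known components = 1179.4
Net exports of services = CA - (known components) = 973.0 - 1179.4 = -206.4

-206.4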